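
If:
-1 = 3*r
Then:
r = -1/3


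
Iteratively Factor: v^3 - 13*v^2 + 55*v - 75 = (v - 3)*(v^2 - 10*v + 25) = (v - 5)*(v - 3)*(v - 5)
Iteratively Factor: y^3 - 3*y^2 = (y)*(y^2 - 3*y) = y*(y - 3)*(y)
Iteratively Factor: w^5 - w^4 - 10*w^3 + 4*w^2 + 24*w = (w + 2)*(w^4 - 3*w^3 - 4*w^2 + 12*w) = w*(w + 2)*(w^3 - 3*w^2 - 4*w + 12) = w*(w - 3)*(w + 2)*(w^2 - 4) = w*(w - 3)*(w + 2)^2*(w - 2)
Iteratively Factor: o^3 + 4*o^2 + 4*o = (o)*(o^2 + 4*o + 4) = o*(o + 2)*(o + 2)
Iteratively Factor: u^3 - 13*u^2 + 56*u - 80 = (u - 4)*(u^2 - 9*u + 20) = (u - 4)^2*(u - 5)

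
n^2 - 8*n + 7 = (n - 7)*(n - 1)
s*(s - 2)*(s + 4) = s^3 + 2*s^2 - 8*s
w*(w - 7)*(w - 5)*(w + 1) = w^4 - 11*w^3 + 23*w^2 + 35*w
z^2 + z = z*(z + 1)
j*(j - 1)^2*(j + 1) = j^4 - j^3 - j^2 + j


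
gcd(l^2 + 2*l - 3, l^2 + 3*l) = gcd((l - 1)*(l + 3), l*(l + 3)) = l + 3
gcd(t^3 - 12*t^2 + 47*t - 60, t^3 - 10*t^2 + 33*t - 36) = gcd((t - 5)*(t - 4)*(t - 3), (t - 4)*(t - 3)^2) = t^2 - 7*t + 12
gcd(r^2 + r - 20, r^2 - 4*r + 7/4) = 1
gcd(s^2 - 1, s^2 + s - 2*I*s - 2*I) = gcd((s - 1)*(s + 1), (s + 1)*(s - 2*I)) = s + 1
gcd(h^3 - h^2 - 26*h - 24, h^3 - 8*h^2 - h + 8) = h + 1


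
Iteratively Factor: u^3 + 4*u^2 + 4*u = (u)*(u^2 + 4*u + 4) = u*(u + 2)*(u + 2)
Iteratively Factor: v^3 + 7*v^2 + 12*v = (v + 4)*(v^2 + 3*v) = (v + 3)*(v + 4)*(v)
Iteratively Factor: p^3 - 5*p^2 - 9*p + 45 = (p - 3)*(p^2 - 2*p - 15) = (p - 3)*(p + 3)*(p - 5)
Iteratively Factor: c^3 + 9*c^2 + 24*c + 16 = (c + 4)*(c^2 + 5*c + 4) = (c + 4)^2*(c + 1)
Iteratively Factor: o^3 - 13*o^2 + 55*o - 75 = (o - 5)*(o^2 - 8*o + 15) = (o - 5)*(o - 3)*(o - 5)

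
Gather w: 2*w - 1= 2*w - 1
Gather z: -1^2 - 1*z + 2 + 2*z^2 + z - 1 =2*z^2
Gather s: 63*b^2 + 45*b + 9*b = 63*b^2 + 54*b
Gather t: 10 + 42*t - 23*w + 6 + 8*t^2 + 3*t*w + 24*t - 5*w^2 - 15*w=8*t^2 + t*(3*w + 66) - 5*w^2 - 38*w + 16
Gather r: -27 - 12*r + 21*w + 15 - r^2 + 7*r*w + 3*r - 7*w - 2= -r^2 + r*(7*w - 9) + 14*w - 14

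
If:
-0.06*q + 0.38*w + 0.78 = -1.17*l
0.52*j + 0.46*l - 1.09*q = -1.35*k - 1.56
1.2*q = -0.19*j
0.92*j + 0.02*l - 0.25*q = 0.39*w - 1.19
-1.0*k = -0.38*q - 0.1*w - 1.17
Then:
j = -4.87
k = 0.58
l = 2.24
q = 0.77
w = -8.82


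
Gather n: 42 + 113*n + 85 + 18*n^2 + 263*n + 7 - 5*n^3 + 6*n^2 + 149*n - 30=-5*n^3 + 24*n^2 + 525*n + 104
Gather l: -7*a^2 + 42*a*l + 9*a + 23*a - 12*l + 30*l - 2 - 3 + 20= -7*a^2 + 32*a + l*(42*a + 18) + 15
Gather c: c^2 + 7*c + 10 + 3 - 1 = c^2 + 7*c + 12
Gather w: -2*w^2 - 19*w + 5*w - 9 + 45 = -2*w^2 - 14*w + 36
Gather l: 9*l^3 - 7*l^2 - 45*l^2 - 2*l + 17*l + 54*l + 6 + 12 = 9*l^3 - 52*l^2 + 69*l + 18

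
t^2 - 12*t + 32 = (t - 8)*(t - 4)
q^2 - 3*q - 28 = (q - 7)*(q + 4)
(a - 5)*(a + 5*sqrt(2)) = a^2 - 5*a + 5*sqrt(2)*a - 25*sqrt(2)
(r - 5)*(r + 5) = r^2 - 25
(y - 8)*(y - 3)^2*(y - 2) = y^4 - 16*y^3 + 85*y^2 - 186*y + 144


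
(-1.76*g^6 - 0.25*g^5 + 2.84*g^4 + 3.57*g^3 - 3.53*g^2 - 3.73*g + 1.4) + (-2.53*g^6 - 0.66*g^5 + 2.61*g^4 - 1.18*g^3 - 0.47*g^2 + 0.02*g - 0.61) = -4.29*g^6 - 0.91*g^5 + 5.45*g^4 + 2.39*g^3 - 4.0*g^2 - 3.71*g + 0.79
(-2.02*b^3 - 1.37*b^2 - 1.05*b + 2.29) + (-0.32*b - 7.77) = -2.02*b^3 - 1.37*b^2 - 1.37*b - 5.48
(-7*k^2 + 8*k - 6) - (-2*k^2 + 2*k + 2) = -5*k^2 + 6*k - 8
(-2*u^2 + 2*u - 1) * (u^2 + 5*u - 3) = -2*u^4 - 8*u^3 + 15*u^2 - 11*u + 3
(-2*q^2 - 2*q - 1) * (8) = -16*q^2 - 16*q - 8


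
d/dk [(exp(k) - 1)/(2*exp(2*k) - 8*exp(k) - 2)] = (2*(1 - exp(k))*(exp(k) - 2) + exp(2*k) - 4*exp(k) - 1)*exp(k)/(2*(-exp(2*k) + 4*exp(k) + 1)^2)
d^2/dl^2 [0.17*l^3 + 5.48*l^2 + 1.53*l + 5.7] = 1.02*l + 10.96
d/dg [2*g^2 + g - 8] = 4*g + 1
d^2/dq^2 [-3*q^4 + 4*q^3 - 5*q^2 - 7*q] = -36*q^2 + 24*q - 10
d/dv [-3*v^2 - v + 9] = -6*v - 1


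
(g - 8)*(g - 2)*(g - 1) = g^3 - 11*g^2 + 26*g - 16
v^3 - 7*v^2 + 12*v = v*(v - 4)*(v - 3)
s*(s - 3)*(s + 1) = s^3 - 2*s^2 - 3*s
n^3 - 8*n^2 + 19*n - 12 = (n - 4)*(n - 3)*(n - 1)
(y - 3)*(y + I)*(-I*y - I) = -I*y^3 + y^2 + 2*I*y^2 - 2*y + 3*I*y - 3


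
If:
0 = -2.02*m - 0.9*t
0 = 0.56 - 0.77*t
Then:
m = -0.32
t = 0.73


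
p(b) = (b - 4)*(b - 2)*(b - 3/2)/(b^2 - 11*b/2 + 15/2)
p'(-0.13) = 1.09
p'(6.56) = 1.15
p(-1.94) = -3.67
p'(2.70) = -3.17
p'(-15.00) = 1.00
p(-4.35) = -6.16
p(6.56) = 4.09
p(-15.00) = -16.92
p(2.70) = 18.20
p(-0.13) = -1.74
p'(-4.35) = 1.02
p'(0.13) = 1.10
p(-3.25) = -5.03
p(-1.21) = -2.90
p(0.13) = -1.46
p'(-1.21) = 1.06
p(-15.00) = -16.92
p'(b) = (11/2 - 2*b)*(b - 4)*(b - 2)*(b - 3/2)/(b^2 - 11*b/2 + 15/2)^2 + (b - 4)*(b - 2)/(b^2 - 11*b/2 + 15/2) + (b - 4)*(b - 3/2)/(b^2 - 11*b/2 + 15/2) + (b - 2)*(b - 3/2)/(b^2 - 11*b/2 + 15/2)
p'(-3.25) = 1.03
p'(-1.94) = 1.05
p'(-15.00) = 1.00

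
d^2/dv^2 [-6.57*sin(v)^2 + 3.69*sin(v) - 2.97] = -3.69*sin(v) - 13.14*cos(2*v)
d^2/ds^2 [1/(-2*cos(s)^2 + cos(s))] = (4*(1 - cos(2*s))^2 + 15*cos(s)/2 + 9*cos(2*s)/2 - 3*cos(3*s)/2 - 27/2)/((2*cos(s) - 1)^3*cos(s)^3)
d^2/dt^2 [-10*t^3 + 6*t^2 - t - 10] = 12 - 60*t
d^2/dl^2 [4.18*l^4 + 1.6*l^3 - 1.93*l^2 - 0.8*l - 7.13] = 50.16*l^2 + 9.6*l - 3.86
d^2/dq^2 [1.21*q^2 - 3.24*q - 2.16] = 2.42000000000000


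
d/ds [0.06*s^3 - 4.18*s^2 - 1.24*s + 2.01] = 0.18*s^2 - 8.36*s - 1.24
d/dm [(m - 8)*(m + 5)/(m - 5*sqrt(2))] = (-(m - 8)*(m + 5) + (m - 5*sqrt(2))*(2*m - 3))/(m - 5*sqrt(2))^2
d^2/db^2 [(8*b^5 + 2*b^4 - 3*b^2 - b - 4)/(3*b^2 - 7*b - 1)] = 6*(72*b^7 - 442*b^6 + 670*b^5 + 372*b^4 + 40*b^3 - 41*b^2 + 81*b - 68)/(27*b^6 - 189*b^5 + 414*b^4 - 217*b^3 - 138*b^2 - 21*b - 1)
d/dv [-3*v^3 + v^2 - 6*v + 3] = -9*v^2 + 2*v - 6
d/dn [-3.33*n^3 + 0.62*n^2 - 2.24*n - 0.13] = -9.99*n^2 + 1.24*n - 2.24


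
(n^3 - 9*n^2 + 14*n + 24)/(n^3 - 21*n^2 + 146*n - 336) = (n^2 - 3*n - 4)/(n^2 - 15*n + 56)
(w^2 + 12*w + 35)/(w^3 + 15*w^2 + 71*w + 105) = 1/(w + 3)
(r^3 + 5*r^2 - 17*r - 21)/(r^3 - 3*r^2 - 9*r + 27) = (r^2 + 8*r + 7)/(r^2 - 9)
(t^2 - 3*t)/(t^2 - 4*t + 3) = t/(t - 1)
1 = 1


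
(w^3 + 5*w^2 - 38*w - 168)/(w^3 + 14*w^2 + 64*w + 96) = (w^2 + w - 42)/(w^2 + 10*w + 24)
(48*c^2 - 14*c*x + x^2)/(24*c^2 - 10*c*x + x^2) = (-8*c + x)/(-4*c + x)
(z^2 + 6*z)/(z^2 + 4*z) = (z + 6)/(z + 4)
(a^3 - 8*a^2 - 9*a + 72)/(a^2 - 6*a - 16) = (a^2 - 9)/(a + 2)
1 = 1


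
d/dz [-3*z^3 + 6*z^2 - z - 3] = -9*z^2 + 12*z - 1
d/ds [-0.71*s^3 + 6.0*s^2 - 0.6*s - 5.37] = -2.13*s^2 + 12.0*s - 0.6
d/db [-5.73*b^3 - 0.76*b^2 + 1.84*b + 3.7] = -17.19*b^2 - 1.52*b + 1.84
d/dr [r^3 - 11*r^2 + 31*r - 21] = 3*r^2 - 22*r + 31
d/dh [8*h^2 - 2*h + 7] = 16*h - 2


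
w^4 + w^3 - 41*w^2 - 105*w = w*(w - 7)*(w + 3)*(w + 5)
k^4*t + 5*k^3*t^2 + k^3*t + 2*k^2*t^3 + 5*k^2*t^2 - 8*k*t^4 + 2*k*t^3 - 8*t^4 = (k - t)*(k + 2*t)*(k + 4*t)*(k*t + t)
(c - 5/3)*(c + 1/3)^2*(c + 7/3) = c^4 + 4*c^3/3 - 10*c^2/3 - 68*c/27 - 35/81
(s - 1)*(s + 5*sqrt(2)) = s^2 - s + 5*sqrt(2)*s - 5*sqrt(2)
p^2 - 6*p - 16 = (p - 8)*(p + 2)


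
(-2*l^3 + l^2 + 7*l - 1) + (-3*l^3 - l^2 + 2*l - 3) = -5*l^3 + 9*l - 4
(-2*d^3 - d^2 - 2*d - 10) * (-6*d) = 12*d^4 + 6*d^3 + 12*d^2 + 60*d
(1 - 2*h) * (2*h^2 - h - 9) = -4*h^3 + 4*h^2 + 17*h - 9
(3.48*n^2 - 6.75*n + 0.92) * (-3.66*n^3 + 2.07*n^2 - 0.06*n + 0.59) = -12.7368*n^5 + 31.9086*n^4 - 17.5485*n^3 + 4.3626*n^2 - 4.0377*n + 0.5428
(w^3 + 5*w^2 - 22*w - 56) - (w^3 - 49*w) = 5*w^2 + 27*w - 56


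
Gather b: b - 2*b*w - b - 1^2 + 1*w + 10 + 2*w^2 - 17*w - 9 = -2*b*w + 2*w^2 - 16*w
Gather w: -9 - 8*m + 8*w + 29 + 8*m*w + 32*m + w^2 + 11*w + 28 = 24*m + w^2 + w*(8*m + 19) + 48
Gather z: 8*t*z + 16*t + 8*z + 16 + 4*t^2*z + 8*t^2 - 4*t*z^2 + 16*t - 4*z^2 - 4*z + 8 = 8*t^2 + 32*t + z^2*(-4*t - 4) + z*(4*t^2 + 8*t + 4) + 24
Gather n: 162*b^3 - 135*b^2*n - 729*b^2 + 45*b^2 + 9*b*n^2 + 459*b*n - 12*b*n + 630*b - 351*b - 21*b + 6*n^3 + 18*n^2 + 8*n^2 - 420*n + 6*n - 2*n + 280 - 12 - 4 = 162*b^3 - 684*b^2 + 258*b + 6*n^3 + n^2*(9*b + 26) + n*(-135*b^2 + 447*b - 416) + 264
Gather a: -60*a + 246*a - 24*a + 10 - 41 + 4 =162*a - 27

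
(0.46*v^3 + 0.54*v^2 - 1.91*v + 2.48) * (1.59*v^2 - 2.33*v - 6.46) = 0.7314*v^5 - 0.2132*v^4 - 7.2667*v^3 + 4.9051*v^2 + 6.5602*v - 16.0208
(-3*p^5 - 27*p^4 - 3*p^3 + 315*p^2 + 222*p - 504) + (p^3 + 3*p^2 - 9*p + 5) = -3*p^5 - 27*p^4 - 2*p^3 + 318*p^2 + 213*p - 499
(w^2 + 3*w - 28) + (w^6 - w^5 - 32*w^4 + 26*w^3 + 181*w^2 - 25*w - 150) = w^6 - w^5 - 32*w^4 + 26*w^3 + 182*w^2 - 22*w - 178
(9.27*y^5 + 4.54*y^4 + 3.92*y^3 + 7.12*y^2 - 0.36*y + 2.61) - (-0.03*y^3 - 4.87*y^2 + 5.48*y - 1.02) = 9.27*y^5 + 4.54*y^4 + 3.95*y^3 + 11.99*y^2 - 5.84*y + 3.63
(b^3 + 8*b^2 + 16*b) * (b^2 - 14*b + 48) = b^5 - 6*b^4 - 48*b^3 + 160*b^2 + 768*b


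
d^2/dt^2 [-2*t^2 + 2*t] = -4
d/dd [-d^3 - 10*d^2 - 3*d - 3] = -3*d^2 - 20*d - 3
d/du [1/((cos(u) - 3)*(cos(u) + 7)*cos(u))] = (3*sin(u) - 21*sin(u)/cos(u)^2 + 8*tan(u))/((cos(u) - 3)^2*(cos(u) + 7)^2)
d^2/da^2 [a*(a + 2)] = 2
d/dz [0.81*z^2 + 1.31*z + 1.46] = 1.62*z + 1.31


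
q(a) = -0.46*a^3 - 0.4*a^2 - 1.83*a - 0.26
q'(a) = -1.38*a^2 - 0.8*a - 1.83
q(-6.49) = 120.51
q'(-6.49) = -54.76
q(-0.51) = 0.63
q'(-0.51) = -1.78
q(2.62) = -16.07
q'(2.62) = -13.40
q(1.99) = -9.11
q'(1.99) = -8.89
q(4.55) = -60.20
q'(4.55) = -34.04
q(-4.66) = 46.13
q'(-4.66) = -28.07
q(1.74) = -7.08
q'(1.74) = -7.40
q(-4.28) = 36.31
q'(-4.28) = -23.69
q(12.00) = -874.70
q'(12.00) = -210.15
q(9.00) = -384.47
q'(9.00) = -120.81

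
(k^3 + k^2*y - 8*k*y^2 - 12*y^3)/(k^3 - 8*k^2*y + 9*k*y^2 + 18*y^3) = (-k^2 - 4*k*y - 4*y^2)/(-k^2 + 5*k*y + 6*y^2)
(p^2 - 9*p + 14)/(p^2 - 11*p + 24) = (p^2 - 9*p + 14)/(p^2 - 11*p + 24)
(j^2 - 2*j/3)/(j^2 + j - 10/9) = 3*j/(3*j + 5)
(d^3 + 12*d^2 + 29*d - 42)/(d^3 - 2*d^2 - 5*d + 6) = (d^2 + 13*d + 42)/(d^2 - d - 6)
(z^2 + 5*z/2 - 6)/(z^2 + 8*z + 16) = (z - 3/2)/(z + 4)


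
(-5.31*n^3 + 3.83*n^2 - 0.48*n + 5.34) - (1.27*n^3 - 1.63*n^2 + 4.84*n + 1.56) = -6.58*n^3 + 5.46*n^2 - 5.32*n + 3.78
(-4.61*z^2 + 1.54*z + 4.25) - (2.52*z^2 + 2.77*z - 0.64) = -7.13*z^2 - 1.23*z + 4.89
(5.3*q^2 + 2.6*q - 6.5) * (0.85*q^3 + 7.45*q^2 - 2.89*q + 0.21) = 4.505*q^5 + 41.695*q^4 - 1.472*q^3 - 54.826*q^2 + 19.331*q - 1.365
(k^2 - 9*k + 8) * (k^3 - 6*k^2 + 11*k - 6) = k^5 - 15*k^4 + 73*k^3 - 153*k^2 + 142*k - 48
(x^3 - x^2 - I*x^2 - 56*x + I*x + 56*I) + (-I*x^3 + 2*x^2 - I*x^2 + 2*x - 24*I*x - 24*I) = x^3 - I*x^3 + x^2 - 2*I*x^2 - 54*x - 23*I*x + 32*I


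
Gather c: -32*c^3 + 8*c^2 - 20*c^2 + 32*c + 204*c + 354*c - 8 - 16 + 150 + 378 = -32*c^3 - 12*c^2 + 590*c + 504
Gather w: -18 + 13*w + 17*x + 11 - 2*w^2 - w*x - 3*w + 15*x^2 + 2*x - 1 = -2*w^2 + w*(10 - x) + 15*x^2 + 19*x - 8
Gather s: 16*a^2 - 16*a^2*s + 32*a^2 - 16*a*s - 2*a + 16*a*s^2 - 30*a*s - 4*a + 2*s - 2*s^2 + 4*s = 48*a^2 - 6*a + s^2*(16*a - 2) + s*(-16*a^2 - 46*a + 6)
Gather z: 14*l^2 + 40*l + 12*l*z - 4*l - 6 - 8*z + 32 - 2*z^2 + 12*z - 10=14*l^2 + 36*l - 2*z^2 + z*(12*l + 4) + 16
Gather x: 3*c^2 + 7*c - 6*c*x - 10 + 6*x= 3*c^2 + 7*c + x*(6 - 6*c) - 10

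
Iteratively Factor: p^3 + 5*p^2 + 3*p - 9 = (p - 1)*(p^2 + 6*p + 9) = (p - 1)*(p + 3)*(p + 3)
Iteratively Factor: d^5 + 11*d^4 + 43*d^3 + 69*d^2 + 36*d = (d + 3)*(d^4 + 8*d^3 + 19*d^2 + 12*d) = (d + 1)*(d + 3)*(d^3 + 7*d^2 + 12*d) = (d + 1)*(d + 3)^2*(d^2 + 4*d) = (d + 1)*(d + 3)^2*(d + 4)*(d)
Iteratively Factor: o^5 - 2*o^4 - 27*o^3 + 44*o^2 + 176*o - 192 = (o - 4)*(o^4 + 2*o^3 - 19*o^2 - 32*o + 48) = (o - 4)*(o + 3)*(o^3 - o^2 - 16*o + 16) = (o - 4)*(o - 1)*(o + 3)*(o^2 - 16) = (o - 4)*(o - 1)*(o + 3)*(o + 4)*(o - 4)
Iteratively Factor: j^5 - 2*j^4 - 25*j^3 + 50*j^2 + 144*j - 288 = (j - 2)*(j^4 - 25*j^2 + 144) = (j - 2)*(j + 3)*(j^3 - 3*j^2 - 16*j + 48) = (j - 3)*(j - 2)*(j + 3)*(j^2 - 16) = (j - 3)*(j - 2)*(j + 3)*(j + 4)*(j - 4)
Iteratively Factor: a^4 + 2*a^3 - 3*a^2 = (a)*(a^3 + 2*a^2 - 3*a) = a^2*(a^2 + 2*a - 3) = a^2*(a + 3)*(a - 1)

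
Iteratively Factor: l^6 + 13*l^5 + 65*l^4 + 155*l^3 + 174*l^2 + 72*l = (l + 4)*(l^5 + 9*l^4 + 29*l^3 + 39*l^2 + 18*l) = l*(l + 4)*(l^4 + 9*l^3 + 29*l^2 + 39*l + 18) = l*(l + 3)*(l + 4)*(l^3 + 6*l^2 + 11*l + 6) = l*(l + 1)*(l + 3)*(l + 4)*(l^2 + 5*l + 6) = l*(l + 1)*(l + 3)^2*(l + 4)*(l + 2)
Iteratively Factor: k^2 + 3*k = (k + 3)*(k)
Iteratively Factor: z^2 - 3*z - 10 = (z + 2)*(z - 5)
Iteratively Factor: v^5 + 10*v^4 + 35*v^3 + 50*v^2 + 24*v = (v + 4)*(v^4 + 6*v^3 + 11*v^2 + 6*v) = (v + 1)*(v + 4)*(v^3 + 5*v^2 + 6*v) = (v + 1)*(v + 2)*(v + 4)*(v^2 + 3*v) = v*(v + 1)*(v + 2)*(v + 4)*(v + 3)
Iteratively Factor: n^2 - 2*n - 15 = (n - 5)*(n + 3)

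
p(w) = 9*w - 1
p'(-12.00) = 9.00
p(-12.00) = -109.00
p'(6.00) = 9.00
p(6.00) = 53.00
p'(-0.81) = 9.00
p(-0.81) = -8.29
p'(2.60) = 9.00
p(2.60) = 22.40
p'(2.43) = 9.00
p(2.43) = 20.87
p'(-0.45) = 9.00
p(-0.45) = -5.05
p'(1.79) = 9.00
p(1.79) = 15.11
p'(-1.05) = 9.00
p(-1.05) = -10.45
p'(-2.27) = 9.00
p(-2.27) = -21.43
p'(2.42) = 9.00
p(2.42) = 20.78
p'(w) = 9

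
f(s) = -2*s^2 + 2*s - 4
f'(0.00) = 2.00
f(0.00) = -4.00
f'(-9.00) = 38.00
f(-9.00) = -184.00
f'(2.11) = -6.44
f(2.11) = -8.68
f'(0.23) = 1.08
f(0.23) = -3.65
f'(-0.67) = 4.68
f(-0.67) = -6.24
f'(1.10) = -2.40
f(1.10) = -4.22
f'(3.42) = -11.68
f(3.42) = -20.55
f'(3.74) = -12.96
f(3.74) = -24.50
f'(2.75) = -9.00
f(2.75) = -13.62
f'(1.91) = -5.64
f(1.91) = -7.48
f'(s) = 2 - 4*s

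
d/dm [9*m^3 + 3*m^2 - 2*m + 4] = 27*m^2 + 6*m - 2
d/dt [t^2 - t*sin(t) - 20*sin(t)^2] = -t*cos(t) + 2*t - sin(t) - 20*sin(2*t)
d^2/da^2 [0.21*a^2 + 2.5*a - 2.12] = 0.420000000000000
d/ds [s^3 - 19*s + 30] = 3*s^2 - 19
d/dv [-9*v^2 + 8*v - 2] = 8 - 18*v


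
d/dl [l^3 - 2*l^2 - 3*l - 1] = 3*l^2 - 4*l - 3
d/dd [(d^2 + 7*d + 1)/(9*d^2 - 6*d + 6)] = (-23*d^2 - 2*d + 16)/(3*(9*d^4 - 12*d^3 + 16*d^2 - 8*d + 4))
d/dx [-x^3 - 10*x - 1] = -3*x^2 - 10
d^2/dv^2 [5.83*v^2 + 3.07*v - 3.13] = 11.6600000000000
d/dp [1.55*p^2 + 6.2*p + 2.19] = 3.1*p + 6.2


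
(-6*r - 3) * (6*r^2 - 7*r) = -36*r^3 + 24*r^2 + 21*r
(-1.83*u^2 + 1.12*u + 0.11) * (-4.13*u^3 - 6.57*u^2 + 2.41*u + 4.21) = 7.5579*u^5 + 7.3975*u^4 - 12.223*u^3 - 5.7278*u^2 + 4.9803*u + 0.4631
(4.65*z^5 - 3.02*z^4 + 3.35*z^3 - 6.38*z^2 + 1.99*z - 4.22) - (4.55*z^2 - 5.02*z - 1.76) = 4.65*z^5 - 3.02*z^4 + 3.35*z^3 - 10.93*z^2 + 7.01*z - 2.46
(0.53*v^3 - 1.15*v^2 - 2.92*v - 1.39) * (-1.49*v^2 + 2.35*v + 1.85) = -0.7897*v^5 + 2.959*v^4 + 2.6288*v^3 - 6.9184*v^2 - 8.6685*v - 2.5715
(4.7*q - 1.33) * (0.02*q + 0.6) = 0.094*q^2 + 2.7934*q - 0.798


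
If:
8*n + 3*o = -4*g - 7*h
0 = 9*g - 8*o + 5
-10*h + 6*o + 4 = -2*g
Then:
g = 8*o/9 - 5/9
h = 7*o/9 + 13/45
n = 1/40 - 3*o/2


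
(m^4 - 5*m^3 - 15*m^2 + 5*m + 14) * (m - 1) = m^5 - 6*m^4 - 10*m^3 + 20*m^2 + 9*m - 14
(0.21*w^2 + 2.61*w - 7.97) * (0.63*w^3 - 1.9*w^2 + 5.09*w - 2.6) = 0.1323*w^5 + 1.2453*w^4 - 8.9112*w^3 + 27.8819*w^2 - 47.3533*w + 20.722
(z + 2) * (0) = 0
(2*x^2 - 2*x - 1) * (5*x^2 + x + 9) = 10*x^4 - 8*x^3 + 11*x^2 - 19*x - 9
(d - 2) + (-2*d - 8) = -d - 10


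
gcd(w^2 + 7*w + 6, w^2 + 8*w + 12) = w + 6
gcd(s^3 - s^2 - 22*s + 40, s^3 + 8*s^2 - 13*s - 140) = s^2 + s - 20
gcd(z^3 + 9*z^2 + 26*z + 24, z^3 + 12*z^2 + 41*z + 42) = z^2 + 5*z + 6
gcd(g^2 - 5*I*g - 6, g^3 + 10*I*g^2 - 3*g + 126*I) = g - 3*I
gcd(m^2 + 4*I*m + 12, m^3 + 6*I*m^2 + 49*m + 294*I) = m + 6*I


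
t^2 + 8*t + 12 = (t + 2)*(t + 6)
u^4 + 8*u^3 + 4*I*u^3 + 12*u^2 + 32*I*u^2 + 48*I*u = u*(u + 2)*(u + 6)*(u + 4*I)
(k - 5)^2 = k^2 - 10*k + 25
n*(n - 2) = n^2 - 2*n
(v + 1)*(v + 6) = v^2 + 7*v + 6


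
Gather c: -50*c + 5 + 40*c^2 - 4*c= 40*c^2 - 54*c + 5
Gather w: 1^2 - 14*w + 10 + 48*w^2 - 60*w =48*w^2 - 74*w + 11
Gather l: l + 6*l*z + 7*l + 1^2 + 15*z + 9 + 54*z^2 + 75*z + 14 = l*(6*z + 8) + 54*z^2 + 90*z + 24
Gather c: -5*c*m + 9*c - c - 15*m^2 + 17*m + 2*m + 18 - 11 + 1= c*(8 - 5*m) - 15*m^2 + 19*m + 8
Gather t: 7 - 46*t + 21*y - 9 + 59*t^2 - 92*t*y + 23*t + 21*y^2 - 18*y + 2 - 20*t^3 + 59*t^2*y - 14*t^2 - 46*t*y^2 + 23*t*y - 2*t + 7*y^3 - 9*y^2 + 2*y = -20*t^3 + t^2*(59*y + 45) + t*(-46*y^2 - 69*y - 25) + 7*y^3 + 12*y^2 + 5*y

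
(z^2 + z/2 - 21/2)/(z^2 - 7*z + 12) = (z + 7/2)/(z - 4)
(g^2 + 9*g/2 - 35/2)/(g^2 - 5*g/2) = (g + 7)/g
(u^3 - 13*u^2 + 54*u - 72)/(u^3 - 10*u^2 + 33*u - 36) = (u - 6)/(u - 3)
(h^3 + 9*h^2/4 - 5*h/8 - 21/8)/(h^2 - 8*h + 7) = (8*h^2 + 26*h + 21)/(8*(h - 7))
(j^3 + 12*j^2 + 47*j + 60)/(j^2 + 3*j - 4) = (j^2 + 8*j + 15)/(j - 1)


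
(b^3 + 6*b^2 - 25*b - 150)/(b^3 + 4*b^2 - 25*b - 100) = (b + 6)/(b + 4)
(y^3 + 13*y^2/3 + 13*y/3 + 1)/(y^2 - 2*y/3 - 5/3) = (3*y^2 + 10*y + 3)/(3*y - 5)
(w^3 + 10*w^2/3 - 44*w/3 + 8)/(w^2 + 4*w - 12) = w - 2/3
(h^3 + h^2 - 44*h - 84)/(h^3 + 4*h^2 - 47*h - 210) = (h + 2)/(h + 5)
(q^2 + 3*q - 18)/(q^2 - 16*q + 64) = (q^2 + 3*q - 18)/(q^2 - 16*q + 64)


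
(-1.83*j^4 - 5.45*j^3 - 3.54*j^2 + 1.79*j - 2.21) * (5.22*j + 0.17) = -9.5526*j^5 - 28.7601*j^4 - 19.4053*j^3 + 8.742*j^2 - 11.2319*j - 0.3757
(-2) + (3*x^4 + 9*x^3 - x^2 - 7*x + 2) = 3*x^4 + 9*x^3 - x^2 - 7*x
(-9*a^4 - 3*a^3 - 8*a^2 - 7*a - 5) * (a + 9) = -9*a^5 - 84*a^4 - 35*a^3 - 79*a^2 - 68*a - 45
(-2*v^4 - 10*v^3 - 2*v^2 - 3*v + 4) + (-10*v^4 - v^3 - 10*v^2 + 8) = -12*v^4 - 11*v^3 - 12*v^2 - 3*v + 12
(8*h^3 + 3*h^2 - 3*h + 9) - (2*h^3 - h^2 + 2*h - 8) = 6*h^3 + 4*h^2 - 5*h + 17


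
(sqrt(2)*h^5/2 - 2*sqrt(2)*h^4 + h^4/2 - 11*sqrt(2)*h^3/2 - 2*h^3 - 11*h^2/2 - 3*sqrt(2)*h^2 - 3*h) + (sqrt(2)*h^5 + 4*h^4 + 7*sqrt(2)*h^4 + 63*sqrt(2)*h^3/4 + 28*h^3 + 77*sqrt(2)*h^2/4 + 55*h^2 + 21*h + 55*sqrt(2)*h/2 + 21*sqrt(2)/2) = 3*sqrt(2)*h^5/2 + 9*h^4/2 + 5*sqrt(2)*h^4 + 41*sqrt(2)*h^3/4 + 26*h^3 + 65*sqrt(2)*h^2/4 + 99*h^2/2 + 18*h + 55*sqrt(2)*h/2 + 21*sqrt(2)/2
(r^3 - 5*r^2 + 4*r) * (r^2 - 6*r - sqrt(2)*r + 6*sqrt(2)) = r^5 - 11*r^4 - sqrt(2)*r^4 + 11*sqrt(2)*r^3 + 34*r^3 - 34*sqrt(2)*r^2 - 24*r^2 + 24*sqrt(2)*r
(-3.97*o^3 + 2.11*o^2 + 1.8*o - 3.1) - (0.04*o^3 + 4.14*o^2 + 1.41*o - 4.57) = -4.01*o^3 - 2.03*o^2 + 0.39*o + 1.47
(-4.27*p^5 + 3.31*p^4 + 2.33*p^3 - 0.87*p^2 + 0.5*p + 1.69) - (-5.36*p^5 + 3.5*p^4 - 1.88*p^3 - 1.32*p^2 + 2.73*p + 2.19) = 1.09*p^5 - 0.19*p^4 + 4.21*p^3 + 0.45*p^2 - 2.23*p - 0.5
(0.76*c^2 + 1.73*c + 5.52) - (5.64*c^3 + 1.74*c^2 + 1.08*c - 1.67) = -5.64*c^3 - 0.98*c^2 + 0.65*c + 7.19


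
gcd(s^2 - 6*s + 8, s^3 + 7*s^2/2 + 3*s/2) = 1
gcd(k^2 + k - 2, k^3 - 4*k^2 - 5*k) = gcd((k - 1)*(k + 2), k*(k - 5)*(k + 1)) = 1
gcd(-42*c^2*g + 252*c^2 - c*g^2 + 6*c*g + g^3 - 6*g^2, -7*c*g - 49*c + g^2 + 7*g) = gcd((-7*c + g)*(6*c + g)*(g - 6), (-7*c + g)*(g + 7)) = 7*c - g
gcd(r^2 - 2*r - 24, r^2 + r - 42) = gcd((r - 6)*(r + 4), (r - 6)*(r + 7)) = r - 6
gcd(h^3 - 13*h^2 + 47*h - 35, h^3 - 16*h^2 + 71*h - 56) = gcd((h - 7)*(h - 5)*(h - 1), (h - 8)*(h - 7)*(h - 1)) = h^2 - 8*h + 7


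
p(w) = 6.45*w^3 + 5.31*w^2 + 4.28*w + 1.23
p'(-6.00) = 637.16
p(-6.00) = -1226.49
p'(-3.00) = 146.57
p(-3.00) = -137.97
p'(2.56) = 158.28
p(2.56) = 155.20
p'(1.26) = 48.38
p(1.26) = 27.96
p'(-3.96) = 265.66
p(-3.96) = -332.99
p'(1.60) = 70.81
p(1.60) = 48.09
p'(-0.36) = 2.96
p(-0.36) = 0.08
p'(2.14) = 115.62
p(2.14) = 97.92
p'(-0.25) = 2.83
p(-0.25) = 0.39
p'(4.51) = 445.76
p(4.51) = 720.22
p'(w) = 19.35*w^2 + 10.62*w + 4.28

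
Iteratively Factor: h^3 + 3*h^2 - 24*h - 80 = (h + 4)*(h^2 - h - 20) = (h - 5)*(h + 4)*(h + 4)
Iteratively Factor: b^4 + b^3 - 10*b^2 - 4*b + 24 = (b - 2)*(b^3 + 3*b^2 - 4*b - 12) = (b - 2)*(b + 2)*(b^2 + b - 6) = (b - 2)^2*(b + 2)*(b + 3)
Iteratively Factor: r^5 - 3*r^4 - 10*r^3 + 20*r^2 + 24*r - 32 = (r - 4)*(r^4 + r^3 - 6*r^2 - 4*r + 8) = (r - 4)*(r + 2)*(r^3 - r^2 - 4*r + 4) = (r - 4)*(r + 2)^2*(r^2 - 3*r + 2) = (r - 4)*(r - 1)*(r + 2)^2*(r - 2)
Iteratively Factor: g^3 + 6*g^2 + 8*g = (g + 4)*(g^2 + 2*g) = g*(g + 4)*(g + 2)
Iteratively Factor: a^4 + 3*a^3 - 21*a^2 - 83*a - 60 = (a + 1)*(a^3 + 2*a^2 - 23*a - 60) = (a - 5)*(a + 1)*(a^2 + 7*a + 12) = (a - 5)*(a + 1)*(a + 3)*(a + 4)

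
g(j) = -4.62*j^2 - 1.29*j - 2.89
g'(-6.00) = 54.15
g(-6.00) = -161.47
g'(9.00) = -84.45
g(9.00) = -388.72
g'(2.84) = -27.53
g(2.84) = -43.82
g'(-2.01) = 17.28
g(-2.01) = -18.96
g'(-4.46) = 39.92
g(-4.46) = -89.04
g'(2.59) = -25.22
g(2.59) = -37.22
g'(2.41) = -23.56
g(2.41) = -32.83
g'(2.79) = -27.07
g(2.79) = -42.45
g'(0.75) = -8.22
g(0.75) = -6.46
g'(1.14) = -11.82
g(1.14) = -10.36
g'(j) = -9.24*j - 1.29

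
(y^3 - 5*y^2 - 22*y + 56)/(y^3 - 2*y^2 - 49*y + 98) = (y + 4)/(y + 7)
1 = 1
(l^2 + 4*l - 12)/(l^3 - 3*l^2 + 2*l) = (l + 6)/(l*(l - 1))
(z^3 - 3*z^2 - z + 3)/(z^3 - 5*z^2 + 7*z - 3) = (z + 1)/(z - 1)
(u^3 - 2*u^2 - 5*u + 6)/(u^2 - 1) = (u^2 - u - 6)/(u + 1)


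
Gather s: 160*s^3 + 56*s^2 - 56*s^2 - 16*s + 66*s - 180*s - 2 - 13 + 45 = 160*s^3 - 130*s + 30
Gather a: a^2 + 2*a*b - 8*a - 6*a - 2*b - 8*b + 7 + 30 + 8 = a^2 + a*(2*b - 14) - 10*b + 45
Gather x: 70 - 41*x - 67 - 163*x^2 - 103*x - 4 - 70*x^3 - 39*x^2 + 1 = -70*x^3 - 202*x^2 - 144*x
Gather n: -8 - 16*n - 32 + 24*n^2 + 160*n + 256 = 24*n^2 + 144*n + 216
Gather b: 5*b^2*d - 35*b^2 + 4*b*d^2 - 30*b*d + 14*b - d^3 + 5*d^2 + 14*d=b^2*(5*d - 35) + b*(4*d^2 - 30*d + 14) - d^3 + 5*d^2 + 14*d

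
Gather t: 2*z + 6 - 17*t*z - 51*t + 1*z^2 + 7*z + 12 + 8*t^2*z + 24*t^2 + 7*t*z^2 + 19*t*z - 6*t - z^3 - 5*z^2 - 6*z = t^2*(8*z + 24) + t*(7*z^2 + 2*z - 57) - z^3 - 4*z^2 + 3*z + 18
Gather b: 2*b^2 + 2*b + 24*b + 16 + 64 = 2*b^2 + 26*b + 80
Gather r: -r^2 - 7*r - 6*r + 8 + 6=-r^2 - 13*r + 14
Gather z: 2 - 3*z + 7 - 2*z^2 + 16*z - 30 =-2*z^2 + 13*z - 21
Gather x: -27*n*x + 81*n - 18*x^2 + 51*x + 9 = 81*n - 18*x^2 + x*(51 - 27*n) + 9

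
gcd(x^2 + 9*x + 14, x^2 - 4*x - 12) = x + 2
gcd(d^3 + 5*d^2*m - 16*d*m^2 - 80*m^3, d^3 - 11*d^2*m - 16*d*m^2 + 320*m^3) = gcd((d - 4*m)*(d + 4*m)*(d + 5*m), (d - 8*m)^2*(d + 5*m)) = d + 5*m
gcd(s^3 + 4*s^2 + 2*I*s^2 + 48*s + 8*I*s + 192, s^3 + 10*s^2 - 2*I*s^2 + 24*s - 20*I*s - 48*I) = s + 4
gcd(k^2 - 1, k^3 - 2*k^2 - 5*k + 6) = k - 1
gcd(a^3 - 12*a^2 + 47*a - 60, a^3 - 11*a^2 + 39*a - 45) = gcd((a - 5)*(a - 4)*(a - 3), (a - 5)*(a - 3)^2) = a^2 - 8*a + 15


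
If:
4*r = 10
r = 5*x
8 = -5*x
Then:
No Solution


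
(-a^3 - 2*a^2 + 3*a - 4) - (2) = -a^3 - 2*a^2 + 3*a - 6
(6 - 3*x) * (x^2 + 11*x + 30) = -3*x^3 - 27*x^2 - 24*x + 180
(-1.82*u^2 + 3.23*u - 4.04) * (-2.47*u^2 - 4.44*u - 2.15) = 4.4954*u^4 + 0.102700000000001*u^3 - 0.449399999999999*u^2 + 10.9931*u + 8.686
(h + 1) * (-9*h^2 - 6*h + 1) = -9*h^3 - 15*h^2 - 5*h + 1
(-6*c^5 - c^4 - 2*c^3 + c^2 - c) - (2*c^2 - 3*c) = -6*c^5 - c^4 - 2*c^3 - c^2 + 2*c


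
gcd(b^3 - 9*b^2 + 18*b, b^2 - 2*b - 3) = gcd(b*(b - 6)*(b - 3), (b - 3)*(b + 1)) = b - 3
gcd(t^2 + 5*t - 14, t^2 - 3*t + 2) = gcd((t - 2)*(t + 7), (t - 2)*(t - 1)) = t - 2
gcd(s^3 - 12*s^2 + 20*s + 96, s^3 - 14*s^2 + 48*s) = s^2 - 14*s + 48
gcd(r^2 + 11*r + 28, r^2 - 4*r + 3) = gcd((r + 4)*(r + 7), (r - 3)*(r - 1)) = 1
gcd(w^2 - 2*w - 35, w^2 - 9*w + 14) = w - 7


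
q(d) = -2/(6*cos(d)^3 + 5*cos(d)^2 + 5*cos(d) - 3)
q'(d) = -2*(18*sin(d)*cos(d)^2 + 10*sin(d)*cos(d) + 5*sin(d))/(6*cos(d)^3 + 5*cos(d)^2 + 5*cos(d) - 3)^2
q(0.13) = -0.16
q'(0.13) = -0.05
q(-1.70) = 0.56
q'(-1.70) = 0.62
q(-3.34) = 0.23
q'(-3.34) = -0.06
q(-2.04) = 0.42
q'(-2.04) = 0.32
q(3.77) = 0.29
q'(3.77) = 0.21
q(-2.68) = 0.26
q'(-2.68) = 0.15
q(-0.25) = -0.17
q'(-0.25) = 0.11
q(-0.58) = -0.24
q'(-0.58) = 0.42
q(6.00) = -0.17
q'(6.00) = 0.13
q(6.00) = -0.17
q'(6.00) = 0.13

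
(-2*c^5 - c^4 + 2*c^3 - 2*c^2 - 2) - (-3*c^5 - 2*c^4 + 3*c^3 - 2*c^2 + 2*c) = c^5 + c^4 - c^3 - 2*c - 2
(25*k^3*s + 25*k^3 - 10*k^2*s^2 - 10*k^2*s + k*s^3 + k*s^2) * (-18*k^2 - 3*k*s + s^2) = -450*k^5*s - 450*k^5 + 105*k^4*s^2 + 105*k^4*s + 37*k^3*s^3 + 37*k^3*s^2 - 13*k^2*s^4 - 13*k^2*s^3 + k*s^5 + k*s^4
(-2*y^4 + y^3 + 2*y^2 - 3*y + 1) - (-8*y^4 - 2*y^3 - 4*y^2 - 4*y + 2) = 6*y^4 + 3*y^3 + 6*y^2 + y - 1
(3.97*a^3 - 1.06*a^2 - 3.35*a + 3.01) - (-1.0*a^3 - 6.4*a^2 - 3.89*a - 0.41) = 4.97*a^3 + 5.34*a^2 + 0.54*a + 3.42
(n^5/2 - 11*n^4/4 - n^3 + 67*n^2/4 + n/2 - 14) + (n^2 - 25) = n^5/2 - 11*n^4/4 - n^3 + 71*n^2/4 + n/2 - 39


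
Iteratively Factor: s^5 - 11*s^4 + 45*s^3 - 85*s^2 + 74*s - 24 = (s - 4)*(s^4 - 7*s^3 + 17*s^2 - 17*s + 6) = (s - 4)*(s - 3)*(s^3 - 4*s^2 + 5*s - 2) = (s - 4)*(s - 3)*(s - 2)*(s^2 - 2*s + 1) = (s - 4)*(s - 3)*(s - 2)*(s - 1)*(s - 1)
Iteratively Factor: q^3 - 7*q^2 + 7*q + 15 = (q - 5)*(q^2 - 2*q - 3) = (q - 5)*(q - 3)*(q + 1)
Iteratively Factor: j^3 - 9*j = (j + 3)*(j^2 - 3*j) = (j - 3)*(j + 3)*(j)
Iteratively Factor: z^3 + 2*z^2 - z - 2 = (z - 1)*(z^2 + 3*z + 2) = (z - 1)*(z + 1)*(z + 2)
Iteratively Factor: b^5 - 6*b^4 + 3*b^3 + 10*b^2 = (b - 2)*(b^4 - 4*b^3 - 5*b^2) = (b - 5)*(b - 2)*(b^3 + b^2) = b*(b - 5)*(b - 2)*(b^2 + b) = b^2*(b - 5)*(b - 2)*(b + 1)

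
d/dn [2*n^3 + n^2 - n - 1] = 6*n^2 + 2*n - 1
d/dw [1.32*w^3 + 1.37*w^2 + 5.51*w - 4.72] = 3.96*w^2 + 2.74*w + 5.51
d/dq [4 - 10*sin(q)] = -10*cos(q)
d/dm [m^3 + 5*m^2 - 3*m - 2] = 3*m^2 + 10*m - 3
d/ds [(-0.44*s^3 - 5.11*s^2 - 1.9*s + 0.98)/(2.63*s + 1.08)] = (-2.3144*s^3 - 14.8649*s^2 - 11.0376*s - 4.6294)/(6.9169*s^2 + 5.6808*s + 1.1664)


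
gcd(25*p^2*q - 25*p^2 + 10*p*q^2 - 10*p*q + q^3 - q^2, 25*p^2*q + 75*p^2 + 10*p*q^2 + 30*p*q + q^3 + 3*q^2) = 25*p^2 + 10*p*q + q^2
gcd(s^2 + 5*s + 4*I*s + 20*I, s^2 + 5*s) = s + 5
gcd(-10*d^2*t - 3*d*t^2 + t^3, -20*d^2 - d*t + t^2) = -5*d + t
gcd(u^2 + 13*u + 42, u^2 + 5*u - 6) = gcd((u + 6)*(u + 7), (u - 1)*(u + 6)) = u + 6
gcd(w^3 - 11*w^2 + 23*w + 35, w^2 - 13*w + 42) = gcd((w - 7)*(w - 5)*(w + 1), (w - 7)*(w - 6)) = w - 7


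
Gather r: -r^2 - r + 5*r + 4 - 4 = -r^2 + 4*r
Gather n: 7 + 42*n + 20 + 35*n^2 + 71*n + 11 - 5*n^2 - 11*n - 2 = 30*n^2 + 102*n + 36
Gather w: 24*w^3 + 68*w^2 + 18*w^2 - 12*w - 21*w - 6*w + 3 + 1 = 24*w^3 + 86*w^2 - 39*w + 4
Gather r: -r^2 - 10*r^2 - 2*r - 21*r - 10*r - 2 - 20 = -11*r^2 - 33*r - 22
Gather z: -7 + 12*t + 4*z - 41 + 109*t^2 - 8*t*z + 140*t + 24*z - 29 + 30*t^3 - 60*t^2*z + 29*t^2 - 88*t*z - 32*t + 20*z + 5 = 30*t^3 + 138*t^2 + 120*t + z*(-60*t^2 - 96*t + 48) - 72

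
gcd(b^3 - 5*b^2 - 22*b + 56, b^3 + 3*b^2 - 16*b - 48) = b + 4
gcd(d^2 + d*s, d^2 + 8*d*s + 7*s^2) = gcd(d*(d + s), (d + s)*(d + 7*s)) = d + s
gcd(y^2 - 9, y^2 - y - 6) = y - 3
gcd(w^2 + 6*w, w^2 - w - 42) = w + 6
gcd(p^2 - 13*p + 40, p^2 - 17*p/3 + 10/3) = p - 5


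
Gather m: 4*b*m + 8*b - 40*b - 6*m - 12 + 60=-32*b + m*(4*b - 6) + 48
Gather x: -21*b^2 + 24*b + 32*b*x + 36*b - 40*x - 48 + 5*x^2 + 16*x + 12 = -21*b^2 + 60*b + 5*x^2 + x*(32*b - 24) - 36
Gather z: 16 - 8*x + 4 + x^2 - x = x^2 - 9*x + 20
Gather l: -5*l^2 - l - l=-5*l^2 - 2*l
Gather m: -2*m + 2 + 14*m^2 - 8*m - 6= 14*m^2 - 10*m - 4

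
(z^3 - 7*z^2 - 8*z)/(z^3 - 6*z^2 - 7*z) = (z - 8)/(z - 7)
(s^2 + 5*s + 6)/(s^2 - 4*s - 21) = (s + 2)/(s - 7)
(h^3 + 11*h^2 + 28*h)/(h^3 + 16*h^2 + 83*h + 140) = h/(h + 5)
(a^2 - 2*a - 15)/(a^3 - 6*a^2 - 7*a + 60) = 1/(a - 4)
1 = 1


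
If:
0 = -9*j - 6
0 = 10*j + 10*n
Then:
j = -2/3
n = 2/3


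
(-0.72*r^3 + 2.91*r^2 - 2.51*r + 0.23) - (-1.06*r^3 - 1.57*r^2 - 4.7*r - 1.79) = 0.34*r^3 + 4.48*r^2 + 2.19*r + 2.02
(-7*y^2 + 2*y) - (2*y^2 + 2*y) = -9*y^2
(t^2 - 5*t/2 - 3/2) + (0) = t^2 - 5*t/2 - 3/2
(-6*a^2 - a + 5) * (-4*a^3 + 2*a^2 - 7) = 24*a^5 - 8*a^4 - 22*a^3 + 52*a^2 + 7*a - 35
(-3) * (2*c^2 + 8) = -6*c^2 - 24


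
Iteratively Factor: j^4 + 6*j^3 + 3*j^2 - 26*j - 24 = (j + 3)*(j^3 + 3*j^2 - 6*j - 8) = (j - 2)*(j + 3)*(j^2 + 5*j + 4) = (j - 2)*(j + 3)*(j + 4)*(j + 1)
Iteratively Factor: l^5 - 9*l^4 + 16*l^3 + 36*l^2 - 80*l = (l + 2)*(l^4 - 11*l^3 + 38*l^2 - 40*l) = (l - 2)*(l + 2)*(l^3 - 9*l^2 + 20*l) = l*(l - 2)*(l + 2)*(l^2 - 9*l + 20) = l*(l - 5)*(l - 2)*(l + 2)*(l - 4)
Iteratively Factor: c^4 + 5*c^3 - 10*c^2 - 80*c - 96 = (c + 4)*(c^3 + c^2 - 14*c - 24) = (c + 2)*(c + 4)*(c^2 - c - 12) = (c - 4)*(c + 2)*(c + 4)*(c + 3)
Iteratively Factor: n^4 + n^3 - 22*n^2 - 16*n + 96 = (n - 4)*(n^3 + 5*n^2 - 2*n - 24) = (n - 4)*(n + 3)*(n^2 + 2*n - 8) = (n - 4)*(n - 2)*(n + 3)*(n + 4)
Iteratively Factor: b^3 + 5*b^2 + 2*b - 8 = (b + 2)*(b^2 + 3*b - 4) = (b + 2)*(b + 4)*(b - 1)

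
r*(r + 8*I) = r^2 + 8*I*r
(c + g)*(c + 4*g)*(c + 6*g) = c^3 + 11*c^2*g + 34*c*g^2 + 24*g^3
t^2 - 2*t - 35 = (t - 7)*(t + 5)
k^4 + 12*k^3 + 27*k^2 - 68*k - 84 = (k - 2)*(k + 1)*(k + 6)*(k + 7)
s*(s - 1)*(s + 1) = s^3 - s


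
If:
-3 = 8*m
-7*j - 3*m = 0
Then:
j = 9/56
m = -3/8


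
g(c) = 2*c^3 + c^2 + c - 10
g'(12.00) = 889.00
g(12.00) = 3602.00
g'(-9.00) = 469.00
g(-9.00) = -1396.00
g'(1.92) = 26.96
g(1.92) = 9.76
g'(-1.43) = 10.41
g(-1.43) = -15.23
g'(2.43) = 41.29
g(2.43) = 27.03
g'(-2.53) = 34.35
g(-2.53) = -38.52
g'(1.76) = 23.11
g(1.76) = 5.76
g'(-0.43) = 1.25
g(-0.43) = -10.40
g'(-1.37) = 9.52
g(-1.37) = -14.64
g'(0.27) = 1.98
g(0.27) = -9.62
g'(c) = 6*c^2 + 2*c + 1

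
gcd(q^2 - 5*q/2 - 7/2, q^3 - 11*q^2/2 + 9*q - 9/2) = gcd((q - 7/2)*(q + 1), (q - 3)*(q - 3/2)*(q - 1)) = 1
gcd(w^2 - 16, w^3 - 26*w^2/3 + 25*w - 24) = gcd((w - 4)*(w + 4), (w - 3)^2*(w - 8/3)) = 1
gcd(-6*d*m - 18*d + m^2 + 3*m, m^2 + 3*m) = m + 3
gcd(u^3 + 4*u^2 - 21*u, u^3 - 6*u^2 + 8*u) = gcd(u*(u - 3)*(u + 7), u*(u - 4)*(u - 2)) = u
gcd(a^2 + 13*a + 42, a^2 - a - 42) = a + 6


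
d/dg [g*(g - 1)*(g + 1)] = 3*g^2 - 1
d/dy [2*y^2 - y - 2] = 4*y - 1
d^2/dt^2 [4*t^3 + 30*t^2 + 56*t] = 24*t + 60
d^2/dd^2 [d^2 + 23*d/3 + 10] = 2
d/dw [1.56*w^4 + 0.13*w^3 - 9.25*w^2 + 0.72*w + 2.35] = 6.24*w^3 + 0.39*w^2 - 18.5*w + 0.72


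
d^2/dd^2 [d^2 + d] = 2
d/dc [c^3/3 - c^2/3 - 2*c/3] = c^2 - 2*c/3 - 2/3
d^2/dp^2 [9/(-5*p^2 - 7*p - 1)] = 18*(25*p^2 + 35*p - (10*p + 7)^2 + 5)/(5*p^2 + 7*p + 1)^3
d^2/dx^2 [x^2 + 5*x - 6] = 2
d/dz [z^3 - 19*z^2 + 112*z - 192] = 3*z^2 - 38*z + 112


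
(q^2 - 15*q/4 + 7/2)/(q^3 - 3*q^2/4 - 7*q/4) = (q - 2)/(q*(q + 1))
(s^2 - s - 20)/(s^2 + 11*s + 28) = (s - 5)/(s + 7)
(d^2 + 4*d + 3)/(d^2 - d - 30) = (d^2 + 4*d + 3)/(d^2 - d - 30)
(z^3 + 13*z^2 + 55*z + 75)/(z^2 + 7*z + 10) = (z^2 + 8*z + 15)/(z + 2)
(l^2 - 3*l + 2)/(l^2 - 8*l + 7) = (l - 2)/(l - 7)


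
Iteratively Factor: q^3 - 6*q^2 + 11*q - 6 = (q - 3)*(q^2 - 3*q + 2) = (q - 3)*(q - 1)*(q - 2)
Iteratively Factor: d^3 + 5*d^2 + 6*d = (d + 3)*(d^2 + 2*d) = d*(d + 3)*(d + 2)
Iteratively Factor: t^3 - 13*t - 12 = (t - 4)*(t^2 + 4*t + 3) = (t - 4)*(t + 1)*(t + 3)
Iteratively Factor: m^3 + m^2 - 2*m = (m + 2)*(m^2 - m) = (m - 1)*(m + 2)*(m)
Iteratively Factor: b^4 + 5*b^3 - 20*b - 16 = (b - 2)*(b^3 + 7*b^2 + 14*b + 8) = (b - 2)*(b + 4)*(b^2 + 3*b + 2) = (b - 2)*(b + 1)*(b + 4)*(b + 2)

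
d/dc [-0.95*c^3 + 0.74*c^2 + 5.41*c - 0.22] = -2.85*c^2 + 1.48*c + 5.41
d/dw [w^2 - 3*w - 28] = 2*w - 3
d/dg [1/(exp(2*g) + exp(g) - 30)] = (-2*exp(g) - 1)*exp(g)/(exp(2*g) + exp(g) - 30)^2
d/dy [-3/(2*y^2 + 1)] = 12*y/(2*y^2 + 1)^2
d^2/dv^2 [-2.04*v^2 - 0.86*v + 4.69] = -4.08000000000000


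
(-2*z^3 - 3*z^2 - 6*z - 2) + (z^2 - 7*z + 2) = -2*z^3 - 2*z^2 - 13*z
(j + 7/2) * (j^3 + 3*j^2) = j^4 + 13*j^3/2 + 21*j^2/2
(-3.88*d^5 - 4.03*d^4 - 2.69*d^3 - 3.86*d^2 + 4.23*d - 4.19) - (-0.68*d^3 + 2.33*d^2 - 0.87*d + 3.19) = -3.88*d^5 - 4.03*d^4 - 2.01*d^3 - 6.19*d^2 + 5.1*d - 7.38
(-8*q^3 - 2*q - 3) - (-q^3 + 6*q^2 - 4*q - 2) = -7*q^3 - 6*q^2 + 2*q - 1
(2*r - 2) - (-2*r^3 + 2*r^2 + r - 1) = 2*r^3 - 2*r^2 + r - 1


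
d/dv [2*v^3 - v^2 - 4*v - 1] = 6*v^2 - 2*v - 4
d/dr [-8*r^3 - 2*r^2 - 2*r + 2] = -24*r^2 - 4*r - 2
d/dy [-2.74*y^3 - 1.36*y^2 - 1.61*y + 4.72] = -8.22*y^2 - 2.72*y - 1.61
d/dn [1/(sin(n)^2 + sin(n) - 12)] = -(2*sin(n) + 1)*cos(n)/(sin(n)^2 + sin(n) - 12)^2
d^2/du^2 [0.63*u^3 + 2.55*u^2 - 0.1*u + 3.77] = 3.78*u + 5.1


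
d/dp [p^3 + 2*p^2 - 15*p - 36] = 3*p^2 + 4*p - 15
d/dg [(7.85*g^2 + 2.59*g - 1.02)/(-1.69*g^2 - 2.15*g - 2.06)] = (-12.5004*g^2 - 35.7896*g - 7.5284)/(2.8561*g^4 + 7.267*g^3 + 11.5853*g^2 + 8.858*g + 4.2436)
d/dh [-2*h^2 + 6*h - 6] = 6 - 4*h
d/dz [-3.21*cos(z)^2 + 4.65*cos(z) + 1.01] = (6.42*cos(z) - 4.65)*sin(z)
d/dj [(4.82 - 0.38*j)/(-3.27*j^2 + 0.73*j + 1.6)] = (-1.2426*j^2 + 31.5228*j - 4.1266)/(10.6929*j^4 - 4.7742*j^3 - 9.9311*j^2 + 2.336*j + 2.56)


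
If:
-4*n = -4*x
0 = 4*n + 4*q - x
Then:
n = x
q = -3*x/4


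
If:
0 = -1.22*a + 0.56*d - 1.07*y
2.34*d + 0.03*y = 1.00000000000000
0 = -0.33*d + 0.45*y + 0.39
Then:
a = 0.68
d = 0.43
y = -0.55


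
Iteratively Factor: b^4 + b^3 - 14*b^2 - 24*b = (b - 4)*(b^3 + 5*b^2 + 6*b) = (b - 4)*(b + 2)*(b^2 + 3*b) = (b - 4)*(b + 2)*(b + 3)*(b)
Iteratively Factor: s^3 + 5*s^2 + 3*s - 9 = (s + 3)*(s^2 + 2*s - 3) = (s - 1)*(s + 3)*(s + 3)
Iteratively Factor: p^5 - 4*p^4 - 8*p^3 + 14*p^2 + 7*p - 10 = (p - 1)*(p^4 - 3*p^3 - 11*p^2 + 3*p + 10) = (p - 1)*(p + 1)*(p^3 - 4*p^2 - 7*p + 10) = (p - 5)*(p - 1)*(p + 1)*(p^2 + p - 2) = (p - 5)*(p - 1)*(p + 1)*(p + 2)*(p - 1)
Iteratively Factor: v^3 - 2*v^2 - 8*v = (v)*(v^2 - 2*v - 8) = v*(v + 2)*(v - 4)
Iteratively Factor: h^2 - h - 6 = (h - 3)*(h + 2)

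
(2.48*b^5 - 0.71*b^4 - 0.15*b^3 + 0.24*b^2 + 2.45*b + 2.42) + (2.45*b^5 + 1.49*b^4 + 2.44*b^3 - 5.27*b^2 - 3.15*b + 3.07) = 4.93*b^5 + 0.78*b^4 + 2.29*b^3 - 5.03*b^2 - 0.7*b + 5.49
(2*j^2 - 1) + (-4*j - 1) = 2*j^2 - 4*j - 2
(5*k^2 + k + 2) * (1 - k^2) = -5*k^4 - k^3 + 3*k^2 + k + 2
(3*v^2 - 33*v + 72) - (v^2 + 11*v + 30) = 2*v^2 - 44*v + 42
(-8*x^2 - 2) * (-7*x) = 56*x^3 + 14*x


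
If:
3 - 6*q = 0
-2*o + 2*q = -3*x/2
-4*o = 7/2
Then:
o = -7/8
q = 1/2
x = -11/6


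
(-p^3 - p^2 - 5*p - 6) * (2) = -2*p^3 - 2*p^2 - 10*p - 12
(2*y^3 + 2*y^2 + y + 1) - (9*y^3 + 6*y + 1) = -7*y^3 + 2*y^2 - 5*y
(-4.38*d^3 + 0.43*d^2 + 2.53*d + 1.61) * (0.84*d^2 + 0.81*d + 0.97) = -3.6792*d^5 - 3.1866*d^4 - 1.7751*d^3 + 3.8188*d^2 + 3.7582*d + 1.5617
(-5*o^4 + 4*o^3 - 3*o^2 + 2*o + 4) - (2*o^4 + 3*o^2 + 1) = -7*o^4 + 4*o^3 - 6*o^2 + 2*o + 3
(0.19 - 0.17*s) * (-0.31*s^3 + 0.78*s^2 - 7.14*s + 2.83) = 0.0527*s^4 - 0.1915*s^3 + 1.362*s^2 - 1.8377*s + 0.5377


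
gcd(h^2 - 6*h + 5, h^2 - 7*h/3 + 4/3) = h - 1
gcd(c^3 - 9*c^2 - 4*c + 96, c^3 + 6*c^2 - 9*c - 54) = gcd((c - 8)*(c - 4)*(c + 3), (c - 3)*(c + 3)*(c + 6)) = c + 3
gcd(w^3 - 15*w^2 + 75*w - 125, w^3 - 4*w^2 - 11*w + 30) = w - 5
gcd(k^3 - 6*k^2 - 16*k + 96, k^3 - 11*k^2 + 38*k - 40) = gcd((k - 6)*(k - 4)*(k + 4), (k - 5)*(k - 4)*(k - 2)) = k - 4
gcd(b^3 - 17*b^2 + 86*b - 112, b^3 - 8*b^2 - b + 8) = b - 8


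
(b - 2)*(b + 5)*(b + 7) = b^3 + 10*b^2 + 11*b - 70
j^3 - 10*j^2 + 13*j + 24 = (j - 8)*(j - 3)*(j + 1)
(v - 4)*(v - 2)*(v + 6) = v^3 - 28*v + 48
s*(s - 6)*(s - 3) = s^3 - 9*s^2 + 18*s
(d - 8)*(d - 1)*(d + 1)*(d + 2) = d^4 - 6*d^3 - 17*d^2 + 6*d + 16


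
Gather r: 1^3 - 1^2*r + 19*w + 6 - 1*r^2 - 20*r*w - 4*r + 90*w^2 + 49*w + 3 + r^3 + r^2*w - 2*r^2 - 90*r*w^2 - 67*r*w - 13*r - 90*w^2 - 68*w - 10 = r^3 + r^2*(w - 3) + r*(-90*w^2 - 87*w - 18)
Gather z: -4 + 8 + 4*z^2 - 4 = 4*z^2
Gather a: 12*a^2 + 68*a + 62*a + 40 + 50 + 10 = 12*a^2 + 130*a + 100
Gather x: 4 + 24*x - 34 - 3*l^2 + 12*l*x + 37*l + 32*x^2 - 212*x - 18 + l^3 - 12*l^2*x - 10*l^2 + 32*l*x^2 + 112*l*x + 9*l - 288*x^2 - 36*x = l^3 - 13*l^2 + 46*l + x^2*(32*l - 256) + x*(-12*l^2 + 124*l - 224) - 48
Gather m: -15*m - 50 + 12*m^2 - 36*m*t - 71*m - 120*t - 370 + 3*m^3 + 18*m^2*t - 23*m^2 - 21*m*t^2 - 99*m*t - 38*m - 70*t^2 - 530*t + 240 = 3*m^3 + m^2*(18*t - 11) + m*(-21*t^2 - 135*t - 124) - 70*t^2 - 650*t - 180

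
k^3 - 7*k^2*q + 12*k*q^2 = k*(k - 4*q)*(k - 3*q)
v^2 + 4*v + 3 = (v + 1)*(v + 3)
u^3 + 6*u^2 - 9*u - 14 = (u - 2)*(u + 1)*(u + 7)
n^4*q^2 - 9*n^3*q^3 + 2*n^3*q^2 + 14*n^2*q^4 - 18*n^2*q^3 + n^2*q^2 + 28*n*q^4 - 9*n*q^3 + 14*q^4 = (n - 7*q)*(n - 2*q)*(n*q + q)^2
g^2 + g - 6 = (g - 2)*(g + 3)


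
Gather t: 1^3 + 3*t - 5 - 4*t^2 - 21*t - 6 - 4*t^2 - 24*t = -8*t^2 - 42*t - 10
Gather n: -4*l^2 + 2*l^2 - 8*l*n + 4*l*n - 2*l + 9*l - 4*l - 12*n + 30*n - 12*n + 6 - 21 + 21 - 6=-2*l^2 + 3*l + n*(6 - 4*l)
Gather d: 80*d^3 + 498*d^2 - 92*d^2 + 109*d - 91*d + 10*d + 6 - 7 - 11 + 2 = 80*d^3 + 406*d^2 + 28*d - 10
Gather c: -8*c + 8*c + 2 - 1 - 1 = 0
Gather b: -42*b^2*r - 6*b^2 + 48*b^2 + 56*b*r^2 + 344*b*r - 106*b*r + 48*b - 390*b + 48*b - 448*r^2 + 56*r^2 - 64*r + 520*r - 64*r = b^2*(42 - 42*r) + b*(56*r^2 + 238*r - 294) - 392*r^2 + 392*r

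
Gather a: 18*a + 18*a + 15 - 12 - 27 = 36*a - 24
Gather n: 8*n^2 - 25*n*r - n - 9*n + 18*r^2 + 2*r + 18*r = 8*n^2 + n*(-25*r - 10) + 18*r^2 + 20*r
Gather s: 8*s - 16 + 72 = 8*s + 56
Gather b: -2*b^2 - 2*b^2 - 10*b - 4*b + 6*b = -4*b^2 - 8*b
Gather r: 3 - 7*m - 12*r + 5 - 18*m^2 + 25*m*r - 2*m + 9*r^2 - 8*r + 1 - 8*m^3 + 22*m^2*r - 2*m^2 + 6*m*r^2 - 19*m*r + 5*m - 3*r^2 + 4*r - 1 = -8*m^3 - 20*m^2 - 4*m + r^2*(6*m + 6) + r*(22*m^2 + 6*m - 16) + 8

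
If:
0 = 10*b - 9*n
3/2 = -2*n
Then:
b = -27/40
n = -3/4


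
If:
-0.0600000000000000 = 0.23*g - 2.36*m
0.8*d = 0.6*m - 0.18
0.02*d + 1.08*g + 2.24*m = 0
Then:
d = -0.21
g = -0.04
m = 0.02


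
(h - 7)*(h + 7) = h^2 - 49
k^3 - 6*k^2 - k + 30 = (k - 5)*(k - 3)*(k + 2)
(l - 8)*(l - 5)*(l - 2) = l^3 - 15*l^2 + 66*l - 80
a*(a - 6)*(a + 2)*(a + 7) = a^4 + 3*a^3 - 40*a^2 - 84*a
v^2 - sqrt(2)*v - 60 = (v - 6*sqrt(2))*(v + 5*sqrt(2))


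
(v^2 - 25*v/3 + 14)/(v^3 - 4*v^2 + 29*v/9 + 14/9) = 3*(v - 6)/(3*v^2 - 5*v - 2)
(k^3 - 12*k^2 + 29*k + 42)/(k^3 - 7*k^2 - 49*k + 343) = (k^2 - 5*k - 6)/(k^2 - 49)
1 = 1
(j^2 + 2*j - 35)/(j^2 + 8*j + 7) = (j - 5)/(j + 1)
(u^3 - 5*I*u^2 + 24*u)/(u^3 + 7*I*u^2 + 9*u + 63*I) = u*(u - 8*I)/(u^2 + 4*I*u + 21)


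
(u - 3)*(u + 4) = u^2 + u - 12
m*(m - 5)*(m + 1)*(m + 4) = m^4 - 21*m^2 - 20*m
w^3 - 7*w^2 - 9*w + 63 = (w - 7)*(w - 3)*(w + 3)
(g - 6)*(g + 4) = g^2 - 2*g - 24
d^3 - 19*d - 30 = (d - 5)*(d + 2)*(d + 3)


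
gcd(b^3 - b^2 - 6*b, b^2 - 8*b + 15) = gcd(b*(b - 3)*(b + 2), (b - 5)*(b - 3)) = b - 3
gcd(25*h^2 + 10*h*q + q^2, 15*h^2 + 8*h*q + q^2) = 5*h + q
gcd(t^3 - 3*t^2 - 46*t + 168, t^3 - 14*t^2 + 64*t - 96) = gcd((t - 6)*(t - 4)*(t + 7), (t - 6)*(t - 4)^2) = t^2 - 10*t + 24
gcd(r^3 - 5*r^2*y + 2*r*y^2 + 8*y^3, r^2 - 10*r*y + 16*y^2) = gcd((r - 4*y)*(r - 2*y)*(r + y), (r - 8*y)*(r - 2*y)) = -r + 2*y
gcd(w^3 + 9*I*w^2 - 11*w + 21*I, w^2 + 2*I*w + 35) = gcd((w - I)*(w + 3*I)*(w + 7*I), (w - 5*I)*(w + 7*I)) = w + 7*I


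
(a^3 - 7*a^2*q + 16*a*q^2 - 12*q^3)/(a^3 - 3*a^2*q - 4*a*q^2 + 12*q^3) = (a - 2*q)/(a + 2*q)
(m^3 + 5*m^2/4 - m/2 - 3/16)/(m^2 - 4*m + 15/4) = (16*m^3 + 20*m^2 - 8*m - 3)/(4*(4*m^2 - 16*m + 15))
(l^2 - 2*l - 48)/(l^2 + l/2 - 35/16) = 16*(l^2 - 2*l - 48)/(16*l^2 + 8*l - 35)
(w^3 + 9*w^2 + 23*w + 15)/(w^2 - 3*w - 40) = (w^2 + 4*w + 3)/(w - 8)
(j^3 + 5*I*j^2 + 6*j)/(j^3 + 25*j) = (j^2 + 5*I*j + 6)/(j^2 + 25)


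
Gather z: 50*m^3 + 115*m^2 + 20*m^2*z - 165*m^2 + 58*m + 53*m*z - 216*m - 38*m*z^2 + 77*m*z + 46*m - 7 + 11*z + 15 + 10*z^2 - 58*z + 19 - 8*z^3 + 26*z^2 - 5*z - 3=50*m^3 - 50*m^2 - 112*m - 8*z^3 + z^2*(36 - 38*m) + z*(20*m^2 + 130*m - 52) + 24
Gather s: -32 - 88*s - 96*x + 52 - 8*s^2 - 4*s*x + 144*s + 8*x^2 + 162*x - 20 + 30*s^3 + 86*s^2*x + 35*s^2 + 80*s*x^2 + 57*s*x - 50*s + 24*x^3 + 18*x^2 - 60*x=30*s^3 + s^2*(86*x + 27) + s*(80*x^2 + 53*x + 6) + 24*x^3 + 26*x^2 + 6*x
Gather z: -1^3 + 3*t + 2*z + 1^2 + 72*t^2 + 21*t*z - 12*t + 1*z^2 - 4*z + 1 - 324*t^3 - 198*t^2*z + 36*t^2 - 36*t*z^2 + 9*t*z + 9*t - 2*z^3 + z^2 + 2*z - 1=-324*t^3 + 108*t^2 - 2*z^3 + z^2*(2 - 36*t) + z*(-198*t^2 + 30*t)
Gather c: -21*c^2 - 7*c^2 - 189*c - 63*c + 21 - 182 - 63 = -28*c^2 - 252*c - 224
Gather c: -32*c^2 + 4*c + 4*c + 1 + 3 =-32*c^2 + 8*c + 4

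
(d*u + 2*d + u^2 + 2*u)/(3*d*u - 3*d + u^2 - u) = (d*u + 2*d + u^2 + 2*u)/(3*d*u - 3*d + u^2 - u)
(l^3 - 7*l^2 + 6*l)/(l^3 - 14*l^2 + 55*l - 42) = l/(l - 7)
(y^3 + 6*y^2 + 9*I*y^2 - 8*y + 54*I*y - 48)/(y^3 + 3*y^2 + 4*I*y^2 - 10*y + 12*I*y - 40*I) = (y^3 + y^2*(6 + 9*I) + y*(-8 + 54*I) - 48)/(y^3 + y^2*(3 + 4*I) + y*(-10 + 12*I) - 40*I)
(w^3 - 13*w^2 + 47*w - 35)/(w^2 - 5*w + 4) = (w^2 - 12*w + 35)/(w - 4)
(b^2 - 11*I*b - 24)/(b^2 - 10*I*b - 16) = (b - 3*I)/(b - 2*I)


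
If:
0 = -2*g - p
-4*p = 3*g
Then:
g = 0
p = 0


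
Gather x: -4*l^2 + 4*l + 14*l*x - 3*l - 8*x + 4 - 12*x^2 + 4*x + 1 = -4*l^2 + l - 12*x^2 + x*(14*l - 4) + 5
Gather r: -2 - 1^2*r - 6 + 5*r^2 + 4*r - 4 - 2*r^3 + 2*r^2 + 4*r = -2*r^3 + 7*r^2 + 7*r - 12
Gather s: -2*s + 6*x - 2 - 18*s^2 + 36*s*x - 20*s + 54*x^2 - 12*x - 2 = -18*s^2 + s*(36*x - 22) + 54*x^2 - 6*x - 4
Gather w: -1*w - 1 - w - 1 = -2*w - 2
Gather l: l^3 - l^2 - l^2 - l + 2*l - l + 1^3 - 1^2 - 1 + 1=l^3 - 2*l^2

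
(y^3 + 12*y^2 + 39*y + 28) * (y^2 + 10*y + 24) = y^5 + 22*y^4 + 183*y^3 + 706*y^2 + 1216*y + 672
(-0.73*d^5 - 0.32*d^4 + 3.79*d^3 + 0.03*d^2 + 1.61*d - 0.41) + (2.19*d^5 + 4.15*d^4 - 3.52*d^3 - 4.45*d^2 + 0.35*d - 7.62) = 1.46*d^5 + 3.83*d^4 + 0.27*d^3 - 4.42*d^2 + 1.96*d - 8.03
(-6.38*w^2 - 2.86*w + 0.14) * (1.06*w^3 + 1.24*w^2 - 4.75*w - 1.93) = -6.7628*w^5 - 10.9428*w^4 + 26.907*w^3 + 26.072*w^2 + 4.8548*w - 0.2702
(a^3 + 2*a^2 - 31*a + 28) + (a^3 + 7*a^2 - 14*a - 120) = 2*a^3 + 9*a^2 - 45*a - 92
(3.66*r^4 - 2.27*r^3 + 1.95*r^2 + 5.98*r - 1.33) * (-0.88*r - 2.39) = -3.2208*r^5 - 6.7498*r^4 + 3.7093*r^3 - 9.9229*r^2 - 13.1218*r + 3.1787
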